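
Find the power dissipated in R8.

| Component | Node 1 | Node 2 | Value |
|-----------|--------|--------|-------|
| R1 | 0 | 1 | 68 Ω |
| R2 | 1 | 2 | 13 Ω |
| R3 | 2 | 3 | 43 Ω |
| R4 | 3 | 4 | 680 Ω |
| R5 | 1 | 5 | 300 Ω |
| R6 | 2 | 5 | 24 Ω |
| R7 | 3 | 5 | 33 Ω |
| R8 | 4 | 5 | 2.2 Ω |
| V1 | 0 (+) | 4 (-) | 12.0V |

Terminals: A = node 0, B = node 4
Nodal analysis, taking node 4 as the 0 V reference.
Source V1 fixes V_0 = 12 V.
KCL at each unknown node (sum of currents leaving = 0; resistances in Ω):
  Node 1: (V_1 - 12)/68 + (V_1 - V_2)/13 + (V_1 - V_5)/300 = 0
  Node 2: (V_2 - V_1)/13 + (V_2 - V_3)/43 + (V_2 - V_5)/24 = 0
  Node 3: (V_3 - V_2)/43 + (V_3 - 0)/680 + (V_3 - V_5)/33 = 0
  Node 5: (V_5 - V_1)/300 + (V_5 - V_2)/24 + (V_5 - V_3)/33 + (V_5 - 0)/2.2 = 0
Collecting terms (coefficients in siemens):
  0.09496·V_1 - 0.07692·V_2 - 0.003333·V_5 = 0.1765
  0.1418·V_2 - 0.07692·V_1 - 0.02326·V_3 - 0.04167·V_5 = 0
  0.05503·V_3 - 0.02326·V_2 - 0.0303·V_5 = 0
  0.5298·V_5 - 0.003333·V_1 - 0.04167·V_2 - 0.0303·V_3 = 0
Solving these 4 simultaneous equations (Gaussian elimination) gives:
  V_1 = 3.705 V, V_2 = 2.268 V, V_3 = 1.104 V, V_5 = 0.2648 V
I_R8 = (V_4 - V_5)/R8 = (0 - 0.2648)/2.2 = -0.1204 A
P_R8 = I_R8² × R8 = (-0.1204)² × 2.2 = 0.03187 W

Final answer: 0.03187 W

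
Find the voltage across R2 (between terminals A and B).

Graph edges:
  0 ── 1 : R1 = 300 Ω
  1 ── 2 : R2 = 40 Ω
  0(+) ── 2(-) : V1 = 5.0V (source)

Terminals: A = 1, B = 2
R1 and R2 are in series across V1 (node 0 → node 1 → node 2), and the output A–B is taken across R2, so this is a voltage divider.
Series current: I = V1/(R1 + R2) = 5/(300 + 40) = 5/340 = 0.01471 A
V_R2 = I × R2 = V1 × R2/(R1 + R2) = 5 × 40/340 = 0.5882 V

Final answer: 0.5882 V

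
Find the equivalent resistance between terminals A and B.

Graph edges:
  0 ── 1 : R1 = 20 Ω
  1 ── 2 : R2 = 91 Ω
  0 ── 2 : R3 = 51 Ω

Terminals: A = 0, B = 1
Reduce the network between node 0 (A) and node 1 (B) by series/parallel combination:
  Rs1 = R3 + R2 (series, joined only at node 2) = 51 + 91 = 142 Ω
  Rp1 = R1 ‖ Rs1 (parallel, both between nodes 0 and 1) = 1/(1/20 + 1/142) = 17.53 Ω
R_eq = 17.53 Ω

Final answer: 17.53 Ω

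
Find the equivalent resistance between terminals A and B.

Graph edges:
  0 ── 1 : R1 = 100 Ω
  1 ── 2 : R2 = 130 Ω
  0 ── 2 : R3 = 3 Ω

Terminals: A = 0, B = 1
Reduce the network between node 0 (A) and node 1 (B) by series/parallel combination:
  Rs1 = R3 + R2 (series, joined only at node 2) = 3 + 130 = 133 Ω
  Rp1 = R1 ‖ Rs1 (parallel, both between nodes 0 and 1) = 1/(1/100 + 1/133) = 57.08 Ω
R_eq = 57.08 Ω

Final answer: 57.08 Ω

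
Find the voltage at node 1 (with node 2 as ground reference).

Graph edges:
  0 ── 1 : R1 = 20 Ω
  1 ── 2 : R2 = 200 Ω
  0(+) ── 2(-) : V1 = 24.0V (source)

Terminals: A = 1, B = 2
Nodal analysis, taking node 2 as the 0 V reference.
Source V1 fixes V_0 = 24 V.
KCL at each unknown node (sum of currents leaving = 0; resistances in Ω):
  Node 1: (V_1 - 24)/20 + (V_1 - 0)/200 = 0
Collecting terms: 0.055 × V_1 = 1.2  =>  V_1 = 21.82 V
The requested potential is V_1 = 21.82 V.

Final answer: V_1 = 21.82 V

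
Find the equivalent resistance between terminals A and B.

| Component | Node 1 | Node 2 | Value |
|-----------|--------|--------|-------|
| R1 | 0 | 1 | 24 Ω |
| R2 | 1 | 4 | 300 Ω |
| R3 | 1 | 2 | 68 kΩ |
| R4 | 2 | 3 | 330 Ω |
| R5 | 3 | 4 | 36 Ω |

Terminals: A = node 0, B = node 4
Reduce the network between node 0 (A) and node 4 (B) by series/parallel combination:
  Rs1 = R3 + R4 (series, joined only at node 2) = 68000 + 330 = 68330 Ω
  Rs2 = R5 + Rs1 (series, joined only at node 3) = 36 + 68330 = 68370 Ω
  Rp1 = R2 ‖ Rs2 (parallel, both between nodes 1 and 4) = 1/(1/300 + 1/68370) = 298.7 Ω
  Rs3 = R1 + Rp1 (series, joined only at node 1) = 24 + 298.7 = 322.7 Ω
R_eq = 322.7 Ω

Final answer: 322.7 Ω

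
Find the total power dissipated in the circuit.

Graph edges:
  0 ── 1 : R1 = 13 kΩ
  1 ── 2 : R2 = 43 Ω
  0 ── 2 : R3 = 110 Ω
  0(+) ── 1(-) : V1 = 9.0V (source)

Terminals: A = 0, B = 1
Nodal analysis, taking node 1 as the 0 V reference.
Source V1 fixes V_0 = 9 V.
KCL at each unknown node (sum of currents leaving = 0; resistances in Ω):
  Node 2: (V_2 - 0)/43 + (V_2 - 9)/110 = 0
Collecting terms: 0.03235 × V_2 = 0.08182  =>  V_2 = 2.529 V
Power in each resistor, P = (ΔV)²/R:
  P_R1 = (9 - 0)²/13000 = 0.006231 W
  P_R2 = (0 - 2.529)²/43 = 0.1488 W
  P_R3 = (9 - 2.529)²/110 = 0.3806 W
P_total = P_R1 + P_R2 + P_R3 = 0.5356 W

Final answer: 0.5356 W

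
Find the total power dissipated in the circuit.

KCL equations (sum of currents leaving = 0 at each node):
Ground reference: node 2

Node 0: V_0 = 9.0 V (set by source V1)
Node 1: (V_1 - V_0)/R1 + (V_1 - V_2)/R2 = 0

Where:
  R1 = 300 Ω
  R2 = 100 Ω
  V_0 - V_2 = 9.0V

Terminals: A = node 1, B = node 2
Nodal analysis, taking node 2 as the 0 V reference.
Source V1 fixes V_0 = 9 V.
KCL at each unknown node (sum of currents leaving = 0; resistances in Ω):
  Node 1: (V_1 - 9)/300 + (V_1 - 0)/100 = 0
Collecting terms: 0.01333 × V_1 = 0.03  =>  V_1 = 2.25 V
Power in each resistor, P = (ΔV)²/R:
  P_R1 = (9 - 2.25)²/300 = 0.1519 W
  P_R2 = (2.25 - 0)²/100 = 0.05063 W
P_total = P_R1 + P_R2 = 0.2025 W

Final answer: 0.2025 W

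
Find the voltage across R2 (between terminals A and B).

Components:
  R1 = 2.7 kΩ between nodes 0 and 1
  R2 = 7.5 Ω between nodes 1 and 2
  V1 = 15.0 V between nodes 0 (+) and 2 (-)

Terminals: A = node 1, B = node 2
R1 and R2 are in series across V1 (node 0 → node 1 → node 2), and the output A–B is taken across R2, so this is a voltage divider.
Series current: I = V1/(R1 + R2) = 15/(2700 + 7.5) = 15/2708 = 0.00554 A
V_R2 = I × R2 = V1 × R2/(R1 + R2) = 15 × 7.5/2708 = 0.04155 V

Final answer: 0.04155 V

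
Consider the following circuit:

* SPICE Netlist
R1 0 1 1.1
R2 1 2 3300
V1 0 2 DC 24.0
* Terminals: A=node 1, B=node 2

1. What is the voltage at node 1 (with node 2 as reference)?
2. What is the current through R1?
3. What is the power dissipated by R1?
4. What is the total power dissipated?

Nodal analysis, taking node 2 as the 0 V reference.
Source V1 fixes V_0 = 24 V.
KCL at each unknown node (sum of currents leaving = 0; resistances in Ω):
  Node 1: (V_1 - 24)/1.1 + (V_1 - 0)/3300 = 0
Collecting terms: 0.9094 × V_1 = 21.82  =>  V_1 = 23.99 V
Part 1:
  Read off the nodal solution: V_1 = 23.99 V
Part 2:
  I_R1 = (V_0 - V_1)/R1 = (24 - 23.99)/1.1 = 0.00727 A
  Magnitude: I_R1 = 0.00727 A
Part 3:
  I_R1 = (V_0 - V_1)/R1 = (24 - 23.99)/1.1 = 0.00727 A
  P_R1 = I_R1² × R1 = (0.00727)² × 1.1 = 0.00005814 W
Part 4:
  Power in each resistor, P = (ΔV)²/R:
    P_R1 = (24 - 23.99)²/1.1 = 0.00005814 W
    P_R2 = (23.99 - 0)²/3300 = 0.1744 W
  P_total = P_R1 + P_R2 = 0.1745 W

Final answers:
1. V_1 = 23.99 V
2. I_R1 = 0.00727 A
3. P_R1 = 5.814e-05 W
4. P_total = 0.1745 W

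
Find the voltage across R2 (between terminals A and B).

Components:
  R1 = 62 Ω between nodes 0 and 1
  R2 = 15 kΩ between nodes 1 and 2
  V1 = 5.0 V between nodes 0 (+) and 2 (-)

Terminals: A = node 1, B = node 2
R1 and R2 are in series across V1 (node 0 → node 1 → node 2), and the output A–B is taken across R2, so this is a voltage divider.
Series current: I = V1/(R1 + R2) = 5/(62 + 15000) = 5/15060 = 0.000332 A
V_R2 = I × R2 = V1 × R2/(R1 + R2) = 5 × 15000/15060 = 4.979 V

Final answer: 4.979 V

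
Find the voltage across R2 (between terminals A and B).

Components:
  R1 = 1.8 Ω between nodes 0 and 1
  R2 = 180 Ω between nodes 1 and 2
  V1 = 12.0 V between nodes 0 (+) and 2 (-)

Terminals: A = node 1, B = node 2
R1 and R2 are in series across V1 (node 0 → node 1 → node 2), and the output A–B is taken across R2, so this is a voltage divider.
Series current: I = V1/(R1 + R2) = 12/(1.8 + 180) = 12/181.8 = 0.06601 A
V_R2 = I × R2 = V1 × R2/(R1 + R2) = 12 × 180/181.8 = 11.88 V

Final answer: 11.88 V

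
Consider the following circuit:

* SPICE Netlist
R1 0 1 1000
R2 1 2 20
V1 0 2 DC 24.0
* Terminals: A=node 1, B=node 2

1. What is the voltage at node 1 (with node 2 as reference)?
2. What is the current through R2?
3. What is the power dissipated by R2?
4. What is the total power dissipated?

Nodal analysis, taking node 2 as the 0 V reference.
Source V1 fixes V_0 = 24 V.
KCL at each unknown node (sum of currents leaving = 0; resistances in Ω):
  Node 1: (V_1 - 24)/1000 + (V_1 - 0)/20 = 0
Collecting terms: 0.051 × V_1 = 0.024  =>  V_1 = 0.4706 V
Part 1:
  Read off the nodal solution: V_1 = 0.4706 V
Part 2:
  I_R2 = (V_1 - V_2)/R2 = (0.4706 - 0)/20 = 0.02353 A
  Magnitude: I_R2 = 0.02353 A
Part 3:
  I_R2 = (V_1 - V_2)/R2 = (0.4706 - 0)/20 = 0.02353 A
  P_R2 = I_R2² × R2 = (0.02353)² × 20 = 0.01107 W
Part 4:
  Power in each resistor, P = (ΔV)²/R:
    P_R1 = (24 - 0.4706)²/1000 = 0.5536 W
    P_R2 = (0.4706 - 0)²/20 = 0.01107 W
  P_total = P_R1 + P_R2 = 0.5647 W

Final answers:
1. V_1 = 0.4706 V
2. I_R2 = 0.02353 A
3. P_R2 = 0.01107 W
4. P_total = 0.5647 W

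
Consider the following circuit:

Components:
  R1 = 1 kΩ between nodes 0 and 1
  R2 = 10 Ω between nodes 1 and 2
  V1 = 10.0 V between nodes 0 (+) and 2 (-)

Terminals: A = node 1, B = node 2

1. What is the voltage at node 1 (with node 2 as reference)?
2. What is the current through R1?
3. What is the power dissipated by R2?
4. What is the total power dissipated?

Nodal analysis, taking node 2 as the 0 V reference.
Source V1 fixes V_0 = 10 V.
KCL at each unknown node (sum of currents leaving = 0; resistances in Ω):
  Node 1: (V_1 - 10)/1000 + (V_1 - 0)/10 = 0
Collecting terms: 0.101 × V_1 = 0.01  =>  V_1 = 0.09901 V
Part 1:
  Read off the nodal solution: V_1 = 0.09901 V
Part 2:
  I_R1 = (V_0 - V_1)/R1 = (10 - 0.09901)/1000 = 0.009901 A
  Magnitude: I_R1 = 0.009901 A
Part 3:
  I_R2 = (V_1 - V_2)/R2 = (0.09901 - 0)/10 = 0.009901 A
  P_R2 = I_R2² × R2 = (0.009901)² × 10 = 0.0009803 W
Part 4:
  Power in each resistor, P = (ΔV)²/R:
    P_R1 = (10 - 0.09901)²/1000 = 0.09803 W
    P_R2 = (0.09901 - 0)²/10 = 0.0009803 W
  P_total = P_R1 + P_R2 = 0.09901 W

Final answers:
1. V_1 = 0.09901 V
2. I_R1 = 0.009901 A
3. P_R2 = 0.0009803 W
4. P_total = 0.09901 W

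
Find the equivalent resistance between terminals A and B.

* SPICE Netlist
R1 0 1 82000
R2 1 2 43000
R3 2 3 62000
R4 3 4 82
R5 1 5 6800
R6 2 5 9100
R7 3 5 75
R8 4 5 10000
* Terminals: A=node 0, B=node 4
The network is not a plain series/parallel combination. Inject a 1 A test current into terminal A (node 0) and return it from terminal B (node 4); then R_eq = V_A / (1 A).
Nodal analysis, taking node 4 as the 0 V reference.
Current source I_test pushes 1 A into node 0 and draws it out of node 4.
KCL at each unknown node (sum of currents leaving = 0; resistances in Ω):
  Node 0: (V_0 - V_1)/82000 - 1 = 0
  Node 1: (V_1 - V_0)/82000 + (V_1 - V_2)/43000 + (V_1 - V_5)/6800 = 0
  Node 2: (V_2 - V_1)/43000 + (V_2 - V_3)/62000 + (V_2 - V_5)/9100 = 0
  Node 3: (V_3 - V_2)/62000 + (V_3 - 0)/82 + (V_3 - V_5)/75 = 0
  Node 5: (V_5 - V_1)/6800 + (V_5 - V_2)/9100 + (V_5 - V_3)/75 + (V_5 - 0)/10000 = 0
Collecting terms (coefficients in siemens):
  0.0000122·V_0 - 0.0000122·V_1 = 1
  0.0001825·V_1 - 0.0000122·V_0 - 0.00002326·V_2 - 0.0001471·V_5 = 0
  0.0001493·V_2 - 0.00002326·V_1 - 0.00001613·V_3 - 0.0001099·V_5 = 0
  0.02554·V_3 - 0.00001613·V_2 - 0.01333·V_5 = 0
  0.01369·V_5 - 0.0001471·V_1 - 0.0001099·V_2 - 0.01333·V_3 = 0
Solving these 5 simultaneous equations (Gaussian elimination) gives:
  V_0 = 88150 V, V_1 = 6151 V, V_2 = 1080 V, V_3 = 80.74 V
  V_5 = 153.4 V
R_eq = V_0 / 1 A = 88150 Ω = 88.15 kΩ

Final answer: 88.15 kΩ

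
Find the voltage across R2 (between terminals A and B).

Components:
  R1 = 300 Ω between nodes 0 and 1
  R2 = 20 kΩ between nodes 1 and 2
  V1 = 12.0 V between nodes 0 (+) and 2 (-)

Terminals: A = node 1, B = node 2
R1 and R2 are in series across V1 (node 0 → node 1 → node 2), and the output A–B is taken across R2, so this is a voltage divider.
Series current: I = V1/(R1 + R2) = 12/(300 + 20000) = 12/20300 = 0.0005911 A
V_R2 = I × R2 = V1 × R2/(R1 + R2) = 12 × 20000/20300 = 11.82 V

Final answer: 11.82 V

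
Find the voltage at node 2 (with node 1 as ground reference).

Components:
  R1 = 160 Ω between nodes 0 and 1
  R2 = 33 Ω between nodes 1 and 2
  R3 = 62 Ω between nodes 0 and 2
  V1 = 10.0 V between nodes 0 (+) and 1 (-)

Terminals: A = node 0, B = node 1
Nodal analysis, taking node 1 as the 0 V reference.
Source V1 fixes V_0 = 10 V.
KCL at each unknown node (sum of currents leaving = 0; resistances in Ω):
  Node 2: (V_2 - 0)/33 + (V_2 - 10)/62 = 0
Collecting terms: 0.04643 × V_2 = 0.1613  =>  V_2 = 3.474 V
The requested potential is V_2 = 3.474 V.

Final answer: V_2 = 3.474 V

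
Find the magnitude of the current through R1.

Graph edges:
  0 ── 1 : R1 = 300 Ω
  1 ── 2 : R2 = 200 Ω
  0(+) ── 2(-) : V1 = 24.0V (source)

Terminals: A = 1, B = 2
Nodal analysis, taking node 2 as the 0 V reference.
Source V1 fixes V_0 = 24 V.
KCL at each unknown node (sum of currents leaving = 0; resistances in Ω):
  Node 1: (V_1 - 24)/300 + (V_1 - 0)/200 = 0
Collecting terms: 0.008333 × V_1 = 0.08  =>  V_1 = 9.6 V
I_R1 = (V_0 - V_1)/R1 = (24 - 9.6)/300 = 0.048 A
|I_R1| = 0.048 A

Final answer: |I_R1| = 0.048 A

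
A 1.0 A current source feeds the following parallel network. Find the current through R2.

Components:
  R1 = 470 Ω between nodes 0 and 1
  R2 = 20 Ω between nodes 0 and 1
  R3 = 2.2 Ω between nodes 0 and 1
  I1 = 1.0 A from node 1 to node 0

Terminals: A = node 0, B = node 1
All resistors sit directly between nodes 0 and 1, so they are in parallel and share one voltage V; the full source current 1 A splits among them.
1/R_par = 1/470 + 1/20 + 1/2.2 = 0.5067 S  =>  R_par = 1.974 Ω
V = I × R_par = 1 × 1.974 = 1.974 V
I_R2 = V/R2 = 1.974/20 = 0.09868 A

Final answer: 0.09868 A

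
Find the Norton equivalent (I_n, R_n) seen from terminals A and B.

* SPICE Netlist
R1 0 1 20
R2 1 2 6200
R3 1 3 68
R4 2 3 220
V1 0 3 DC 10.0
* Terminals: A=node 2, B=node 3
Find the Thévenin equivalent first; then I_n = V_th/R_th and R_n = R_th.
Step 1 — V_th is the open-circuit voltage V_A - V_B (nothing connected across the terminals).
Nodal analysis, taking node 3 as the 0 V reference.
Source V1 fixes V_0 = 10 V.
KCL at each unknown node (sum of currents leaving = 0; resistances in Ω):
  Node 1: (V_1 - 10)/20 + (V_1 - V_2)/6200 + (V_1 - 0)/68 = 0
  Node 2: (V_2 - V_1)/6200 + (V_2 - 0)/220 = 0
Collecting terms (coefficients in siemens):
  0.06487·V_1 - 0.0001613·V_2 = 0.5
  0.004707·V_2 - 0.0001613·V_1 = 0
Determinant D = (0.06487)(0.004707) - (-0.0001613)(-0.0001613) = 0.0003053
V_1 = [(0.5)(0.004707) - (-0.0001613)(0)]/D = 7.709 V
V_2 = [(0.06487)(0) - (0.5)(-0.0001613)]/D = 0.2642 V
V_th = V_2 - V_3 = 0.2642 - 0 = 0.2642 V
Step 2 — R_th: zero the source — replace V1 by a short circuit (node 3 merges into node 0) — and find the resistance seen between A (node 2) and B (node 0).
Reduce the network between node 2 (A) and node 0 (B) by series/parallel combination:
  Rp1 = R1 ‖ R3 (parallel, both between nodes 0 and 1) = 1/(1/20 + 1/68) = 15.45 Ω
  Rs1 = R2 + Rp1 (series, joined only at node 1) = 6200 + 15.45 = 6215 Ω
  Rp2 = R4 ‖ Rs1 (parallel, both between nodes 0 and 2) = 1/(1/220 + 1/6215) = 212.5 Ω
R_th = 212.5 Ω
I_n = V_th/R_th = 0.2642/212.5 = 0.001243 A, and R_n = R_th = 212.5 Ω

Final answer: I_n = 0.001243 A, R_n = 212.5 Ω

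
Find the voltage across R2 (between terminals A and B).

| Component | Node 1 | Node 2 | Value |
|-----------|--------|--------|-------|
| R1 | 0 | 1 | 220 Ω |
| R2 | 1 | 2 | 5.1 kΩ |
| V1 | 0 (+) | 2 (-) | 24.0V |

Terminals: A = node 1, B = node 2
R1 and R2 are in series across V1 (node 0 → node 1 → node 2), and the output A–B is taken across R2, so this is a voltage divider.
Series current: I = V1/(R1 + R2) = 24/(220 + 5100) = 24/5320 = 0.004511 A
V_R2 = I × R2 = V1 × R2/(R1 + R2) = 24 × 5100/5320 = 23.01 V

Final answer: 23.01 V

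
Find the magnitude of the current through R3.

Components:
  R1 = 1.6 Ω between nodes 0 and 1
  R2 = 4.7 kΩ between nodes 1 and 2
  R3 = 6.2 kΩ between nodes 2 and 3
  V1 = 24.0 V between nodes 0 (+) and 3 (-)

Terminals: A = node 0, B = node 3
Nodal analysis, taking node 3 as the 0 V reference.
Source V1 fixes V_0 = 24 V.
KCL at each unknown node (sum of currents leaving = 0; resistances in Ω):
  Node 1: (V_1 - 24)/1.6 + (V_1 - V_2)/4700 = 0
  Node 2: (V_2 - V_1)/4700 + (V_2 - 0)/6200 = 0
Collecting terms (coefficients in siemens):
  0.6252·V_1 - 0.0002128·V_2 = 15
  0.0003741·V_2 - 0.0002128·V_1 = 0
Determinant D = (0.6252)(0.0003741) - (-0.0002128)(-0.0002128) = 0.0002338
V_1 = [(15)(0.0003741) - (-0.0002128)(0)]/D = 24 V
V_2 = [(0.6252)(0) - (15)(-0.0002128)]/D = 13.65 V
I_R3 = (V_2 - V_3)/R3 = (13.65 - 0)/6200 = 0.002202 A
|I_R3| = 0.002202 A

Final answer: |I_R3| = 0.002202 A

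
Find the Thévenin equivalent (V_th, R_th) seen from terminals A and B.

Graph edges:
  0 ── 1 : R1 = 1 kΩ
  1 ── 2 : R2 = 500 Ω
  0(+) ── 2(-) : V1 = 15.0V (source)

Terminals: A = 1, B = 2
Step 1 — V_th is the open-circuit voltage V_A - V_B (nothing connected across the terminals).
Nodal analysis, taking node 2 as the 0 V reference.
Source V1 fixes V_0 = 15 V.
KCL at each unknown node (sum of currents leaving = 0; resistances in Ω):
  Node 1: (V_1 - 15)/1000 + (V_1 - 0)/500 = 0
Collecting terms: 0.003 × V_1 = 0.015  =>  V_1 = 5 V
V_th = V_1 - V_2 = 5 - 0 = 5 V
Step 2 — R_th: zero the source — replace V1 by a short circuit (node 2 merges into node 0) — and find the resistance seen between A (node 1) and B (node 0).
Reduce the network between node 1 (A) and node 0 (B) by series/parallel combination:
  Rp1 = R1 ‖ R2 (parallel, both between nodes 0 and 1) = 1/(1/1000 + 1/500) = 333.3 Ω
R_th = 333.3 Ω

Final answer: V_th = 5 V, R_th = 333.3 Ω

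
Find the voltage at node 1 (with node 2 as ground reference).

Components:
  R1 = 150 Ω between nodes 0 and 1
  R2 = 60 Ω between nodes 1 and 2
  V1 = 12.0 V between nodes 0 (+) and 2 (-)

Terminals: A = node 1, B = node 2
Nodal analysis, taking node 2 as the 0 V reference.
Source V1 fixes V_0 = 12 V.
KCL at each unknown node (sum of currents leaving = 0; resistances in Ω):
  Node 1: (V_1 - 12)/150 + (V_1 - 0)/60 = 0
Collecting terms: 0.02333 × V_1 = 0.08  =>  V_1 = 3.429 V
The requested potential is V_1 = 3.429 V.

Final answer: V_1 = 3.429 V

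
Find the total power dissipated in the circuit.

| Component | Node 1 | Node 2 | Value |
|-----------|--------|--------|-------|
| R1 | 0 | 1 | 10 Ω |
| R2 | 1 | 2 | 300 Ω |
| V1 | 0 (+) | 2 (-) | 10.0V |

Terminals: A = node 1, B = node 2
Nodal analysis, taking node 2 as the 0 V reference.
Source V1 fixes V_0 = 10 V.
KCL at each unknown node (sum of currents leaving = 0; resistances in Ω):
  Node 1: (V_1 - 10)/10 + (V_1 - 0)/300 = 0
Collecting terms: 0.1033 × V_1 = 1  =>  V_1 = 9.677 V
Power in each resistor, P = (ΔV)²/R:
  P_R1 = (10 - 9.677)²/10 = 0.01041 W
  P_R2 = (9.677 - 0)²/300 = 0.3122 W
P_total = P_R1 + P_R2 = 0.3226 W

Final answer: 0.3226 W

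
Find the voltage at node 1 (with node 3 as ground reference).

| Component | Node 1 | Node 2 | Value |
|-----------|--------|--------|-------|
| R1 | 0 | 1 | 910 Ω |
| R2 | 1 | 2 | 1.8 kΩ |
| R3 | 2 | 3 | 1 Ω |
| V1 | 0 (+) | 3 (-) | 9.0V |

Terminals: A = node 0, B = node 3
Nodal analysis, taking node 3 as the 0 V reference.
Source V1 fixes V_0 = 9 V.
KCL at each unknown node (sum of currents leaving = 0; resistances in Ω):
  Node 1: (V_1 - 9)/910 + (V_1 - V_2)/1800 = 0
  Node 2: (V_2 - V_1)/1800 + (V_2 - 0)/1 = 0
Collecting terms (coefficients in siemens):
  0.001654·V_1 - 0.0005556·V_2 = 0.00989
  1.001·V_2 - 0.0005556·V_1 = 0
Determinant D = (0.001654)(1.001) - (-0.0005556)(-0.0005556) = 0.001655
V_1 = [(0.00989)(1.001) - (-0.0005556)(0)]/D = 5.979 V
V_2 = [(0.001654)(0) - (0.00989)(-0.0005556)]/D = 0.00332 V
The requested potential is V_1 = 5.979 V.

Final answer: V_1 = 5.979 V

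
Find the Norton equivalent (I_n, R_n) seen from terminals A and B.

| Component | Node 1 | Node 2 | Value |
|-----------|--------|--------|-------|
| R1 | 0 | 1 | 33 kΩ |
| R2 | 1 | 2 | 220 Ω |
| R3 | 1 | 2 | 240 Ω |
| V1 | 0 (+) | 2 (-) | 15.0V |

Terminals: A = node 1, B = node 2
Find the Thévenin equivalent first; then I_n = V_th/R_th and R_n = R_th.
Step 1 — V_th is the open-circuit voltage V_A - V_B (nothing connected across the terminals).
Nodal analysis, taking node 2 as the 0 V reference.
Source V1 fixes V_0 = 15 V.
KCL at each unknown node (sum of currents leaving = 0; resistances in Ω):
  Node 1: (V_1 - 15)/33000 + (V_1 - 0)/220 + (V_1 - 0)/240 = 0
Collecting terms: 0.008742 × V_1 = 0.0004545  =>  V_1 = 0.05199 V
V_th = V_1 - V_2 = 0.05199 - 0 = 0.05199 V
Step 2 — R_th: zero the source — replace V1 by a short circuit (node 2 merges into node 0) — and find the resistance seen between A (node 1) and B (node 0).
Reduce the network between node 1 (A) and node 0 (B) by series/parallel combination:
  Rp1 = R1 ‖ R2 ‖ R3 (parallel, all between nodes 0 and 1) = 1/(1/33000 + 1/220 + 1/240) = 114.4 Ω
R_th = 114.4 Ω
I_n = V_th/R_th = 0.05199/114.4 = 0.0004545 A, and R_n = R_th = 114.4 Ω

Final answer: I_n = 0.0004545 A, R_n = 114.4 Ω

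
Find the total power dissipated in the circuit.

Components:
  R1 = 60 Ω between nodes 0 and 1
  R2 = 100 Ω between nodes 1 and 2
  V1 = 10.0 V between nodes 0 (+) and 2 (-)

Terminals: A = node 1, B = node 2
Nodal analysis, taking node 2 as the 0 V reference.
Source V1 fixes V_0 = 10 V.
KCL at each unknown node (sum of currents leaving = 0; resistances in Ω):
  Node 1: (V_1 - 10)/60 + (V_1 - 0)/100 = 0
Collecting terms: 0.02667 × V_1 = 0.1667  =>  V_1 = 6.25 V
Power in each resistor, P = (ΔV)²/R:
  P_R1 = (10 - 6.25)²/60 = 0.2344 W
  P_R2 = (6.25 - 0)²/100 = 0.3906 W
P_total = P_R1 + P_R2 = 0.625 W

Final answer: 0.625 W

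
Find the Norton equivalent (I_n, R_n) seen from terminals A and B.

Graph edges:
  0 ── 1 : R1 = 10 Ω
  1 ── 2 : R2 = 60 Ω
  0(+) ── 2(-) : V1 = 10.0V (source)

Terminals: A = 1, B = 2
Find the Thévenin equivalent first; then I_n = V_th/R_th and R_n = R_th.
Step 1 — V_th is the open-circuit voltage V_A - V_B (nothing connected across the terminals).
Nodal analysis, taking node 2 as the 0 V reference.
Source V1 fixes V_0 = 10 V.
KCL at each unknown node (sum of currents leaving = 0; resistances in Ω):
  Node 1: (V_1 - 10)/10 + (V_1 - 0)/60 = 0
Collecting terms: 0.1167 × V_1 = 1  =>  V_1 = 8.571 V
V_th = V_1 - V_2 = 8.571 - 0 = 8.571 V
Step 2 — R_th: zero the source — replace V1 by a short circuit (node 2 merges into node 0) — and find the resistance seen between A (node 1) and B (node 0).
Reduce the network between node 1 (A) and node 0 (B) by series/parallel combination:
  Rp1 = R1 ‖ R2 (parallel, both between nodes 0 and 1) = 1/(1/10 + 1/60) = 8.571 Ω
R_th = 8.571 Ω
I_n = V_th/R_th = 8.571/8.571 = 1 A, and R_n = R_th = 8.571 Ω

Final answer: I_n = 1 A, R_n = 8.571 Ω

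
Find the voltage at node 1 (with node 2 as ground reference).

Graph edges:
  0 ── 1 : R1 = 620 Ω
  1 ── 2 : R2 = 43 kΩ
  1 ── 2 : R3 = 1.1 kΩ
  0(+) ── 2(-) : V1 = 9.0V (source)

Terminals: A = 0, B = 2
Nodal analysis, taking node 2 as the 0 V reference.
Source V1 fixes V_0 = 9 V.
KCL at each unknown node (sum of currents leaving = 0; resistances in Ω):
  Node 1: (V_1 - 9)/620 + (V_1 - 0)/43000 + (V_1 - 0)/1100 = 0
Collecting terms: 0.002545 × V_1 = 0.01452  =>  V_1 = 5.703 V
The requested potential is V_1 = 5.703 V.

Final answer: V_1 = 5.703 V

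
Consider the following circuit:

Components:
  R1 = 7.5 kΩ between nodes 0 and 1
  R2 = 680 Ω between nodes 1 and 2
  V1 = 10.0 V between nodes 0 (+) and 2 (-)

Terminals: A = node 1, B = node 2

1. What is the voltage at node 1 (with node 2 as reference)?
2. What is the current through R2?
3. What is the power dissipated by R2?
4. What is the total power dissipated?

Nodal analysis, taking node 2 as the 0 V reference.
Source V1 fixes V_0 = 10 V.
KCL at each unknown node (sum of currents leaving = 0; resistances in Ω):
  Node 1: (V_1 - 10)/7500 + (V_1 - 0)/680 = 0
Collecting terms: 0.001604 × V_1 = 0.001333  =>  V_1 = 0.8313 V
Part 1:
  Read off the nodal solution: V_1 = 0.8313 V
Part 2:
  I_R2 = (V_1 - V_2)/R2 = (0.8313 - 0)/680 = 0.001222 A
  Magnitude: I_R2 = 0.001222 A
Part 3:
  I_R2 = (V_1 - V_2)/R2 = (0.8313 - 0)/680 = 0.001222 A
  P_R2 = I_R2² × R2 = (0.001222)² × 680 = 0.001016 W
Part 4:
  Power in each resistor, P = (ΔV)²/R:
    P_R1 = (10 - 0.8313)²/7500 = 0.01121 W
    P_R2 = (0.8313 - 0)²/680 = 0.001016 W
  P_total = P_R1 + P_R2 = 0.01222 W

Final answers:
1. V_1 = 0.8313 V
2. I_R2 = 0.001222 A
3. P_R2 = 0.001016 W
4. P_total = 0.01222 W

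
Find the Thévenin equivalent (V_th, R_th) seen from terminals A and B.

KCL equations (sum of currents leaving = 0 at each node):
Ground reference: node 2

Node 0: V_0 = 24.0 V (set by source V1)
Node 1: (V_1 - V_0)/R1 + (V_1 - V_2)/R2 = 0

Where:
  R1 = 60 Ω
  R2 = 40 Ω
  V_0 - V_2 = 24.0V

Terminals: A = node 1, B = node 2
Step 1 — V_th is the open-circuit voltage V_A - V_B (nothing connected across the terminals).
Nodal analysis, taking node 2 as the 0 V reference.
Source V1 fixes V_0 = 24 V.
KCL at each unknown node (sum of currents leaving = 0; resistances in Ω):
  Node 1: (V_1 - 24)/60 + (V_1 - 0)/40 = 0
Collecting terms: 0.04167 × V_1 = 0.4  =>  V_1 = 9.6 V
V_th = V_1 - V_2 = 9.6 - 0 = 9.6 V
Step 2 — R_th: zero the source — replace V1 by a short circuit (node 2 merges into node 0) — and find the resistance seen between A (node 1) and B (node 0).
Reduce the network between node 1 (A) and node 0 (B) by series/parallel combination:
  Rp1 = R1 ‖ R2 (parallel, both between nodes 0 and 1) = 1/(1/60 + 1/40) = 24 Ω
R_th = 24 Ω

Final answer: V_th = 9.6 V, R_th = 24 Ω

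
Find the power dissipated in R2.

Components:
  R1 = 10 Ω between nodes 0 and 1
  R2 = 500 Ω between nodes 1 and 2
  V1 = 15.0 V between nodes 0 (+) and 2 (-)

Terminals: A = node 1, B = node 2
Nodal analysis, taking node 2 as the 0 V reference.
Source V1 fixes V_0 = 15 V.
KCL at each unknown node (sum of currents leaving = 0; resistances in Ω):
  Node 1: (V_1 - 15)/10 + (V_1 - 0)/500 = 0
Collecting terms: 0.102 × V_1 = 1.5  =>  V_1 = 14.71 V
I_R2 = (V_1 - V_2)/R2 = (14.71 - 0)/500 = 0.02941 A
P_R2 = I_R2² × R2 = (0.02941)² × 500 = 0.4325 W

Final answer: 0.4325 W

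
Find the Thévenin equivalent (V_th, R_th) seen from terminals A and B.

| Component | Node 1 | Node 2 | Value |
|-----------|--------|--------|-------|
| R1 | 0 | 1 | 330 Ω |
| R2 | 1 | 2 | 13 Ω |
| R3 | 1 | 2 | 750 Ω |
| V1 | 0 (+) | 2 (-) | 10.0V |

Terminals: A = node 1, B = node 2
Step 1 — V_th is the open-circuit voltage V_A - V_B (nothing connected across the terminals).
Nodal analysis, taking node 2 as the 0 V reference.
Source V1 fixes V_0 = 10 V.
KCL at each unknown node (sum of currents leaving = 0; resistances in Ω):
  Node 1: (V_1 - 10)/330 + (V_1 - 0)/13 + (V_1 - 0)/750 = 0
Collecting terms: 0.08129 × V_1 = 0.0303  =>  V_1 = 0.3728 V
V_th = V_1 - V_2 = 0.3728 - 0 = 0.3728 V
Step 2 — R_th: zero the source — replace V1 by a short circuit (node 2 merges into node 0) — and find the resistance seen between A (node 1) and B (node 0).
Reduce the network between node 1 (A) and node 0 (B) by series/parallel combination:
  Rp1 = R1 ‖ R2 ‖ R3 (parallel, all between nodes 0 and 1) = 1/(1/330 + 1/13 + 1/750) = 12.3 Ω
R_th = 12.3 Ω

Final answer: V_th = 0.3728 V, R_th = 12.3 Ω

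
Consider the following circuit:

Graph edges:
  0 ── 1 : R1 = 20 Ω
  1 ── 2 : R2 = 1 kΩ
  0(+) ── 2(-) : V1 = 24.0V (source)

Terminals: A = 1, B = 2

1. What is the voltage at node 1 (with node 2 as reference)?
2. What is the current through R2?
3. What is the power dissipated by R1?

Nodal analysis, taking node 2 as the 0 V reference.
Source V1 fixes V_0 = 24 V.
KCL at each unknown node (sum of currents leaving = 0; resistances in Ω):
  Node 1: (V_1 - 24)/20 + (V_1 - 0)/1000 = 0
Collecting terms: 0.051 × V_1 = 1.2  =>  V_1 = 23.53 V
Part 1:
  Read off the nodal solution: V_1 = 23.53 V
Part 2:
  I_R2 = (V_1 - V_2)/R2 = (23.53 - 0)/1000 = 0.02353 A
  Magnitude: I_R2 = 0.02353 A
Part 3:
  I_R1 = (V_0 - V_1)/R1 = (24 - 23.53)/20 = 0.02353 A
  P_R1 = I_R1² × R1 = (0.02353)² × 20 = 0.01107 W

Final answers:
1. V_1 = 23.53 V
2. I_R2 = 0.02353 A
3. P_R1 = 0.01107 W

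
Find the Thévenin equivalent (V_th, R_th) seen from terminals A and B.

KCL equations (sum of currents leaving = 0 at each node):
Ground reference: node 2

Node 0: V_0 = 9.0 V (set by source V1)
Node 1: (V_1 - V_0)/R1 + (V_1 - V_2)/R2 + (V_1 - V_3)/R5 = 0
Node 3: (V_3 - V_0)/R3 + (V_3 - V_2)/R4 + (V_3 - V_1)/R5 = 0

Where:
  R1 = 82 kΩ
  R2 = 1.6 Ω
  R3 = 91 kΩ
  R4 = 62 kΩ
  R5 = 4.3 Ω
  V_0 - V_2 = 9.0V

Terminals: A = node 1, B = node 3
Step 1 — V_th is the open-circuit voltage V_A - V_B (nothing connected across the terminals).
Nodal analysis, taking node 2 as the 0 V reference.
Source V1 fixes V_0 = 9 V.
KCL at each unknown node (sum of currents leaving = 0; resistances in Ω):
  Node 1: (V_1 - 9)/82000 + (V_1 - 0)/1.6 + (V_1 - V_3)/4.3 = 0
  Node 3: (V_3 - 9)/91000 + (V_3 - 0)/62000 + (V_3 - V_1)/4.3 = 0
Collecting terms (coefficients in siemens):
  0.8576·V_1 - 0.2326·V_3 = 0.0001098
  0.2326·V_3 - 0.2326·V_1 = 0.0000989
Determinant D = (0.8576)(0.2326) - (-0.2326)(-0.2326) = 0.1454
V_1 = [(0.0001098)(0.2326) - (-0.2326)(0.0000989)]/D = 0.0003338 V
V_3 = [(0.8576)(0.0000989) - (0.0001098)(-0.2326)]/D = 0.000759 V
V_th = V_1 - V_3 = 0.0003338 - 0.000759 = -0.0004252 V
Step 2 — R_th: zero the source — replace V1 by a short circuit (node 2 merges into node 0) — and find the resistance seen between A (node 1) and B (node 3).
Reduce the network between node 1 (A) and node 3 (B) by series/parallel combination:
  Rp1 = R1 ‖ R2 (parallel, both between nodes 0 and 1) = 1/(1/82000 + 1/1.6) = 1.6 Ω
  Rp2 = R3 ‖ R4 (parallel, both between nodes 0 and 3) = 1/(1/91000 + 1/62000) = 36880 Ω
  Rs1 = Rp1 + Rp2 (series, joined only at node 0) = 1.6 + 36880 = 36880 Ω
  Rp3 = R5 ‖ Rs1 (parallel, both between nodes 1 and 3) = 1/(1/4.3 + 1/36880) = 4.299 Ω
R_th = 4.299 Ω

Final answer: V_th = -0.0004252 V, R_th = 4.299 Ω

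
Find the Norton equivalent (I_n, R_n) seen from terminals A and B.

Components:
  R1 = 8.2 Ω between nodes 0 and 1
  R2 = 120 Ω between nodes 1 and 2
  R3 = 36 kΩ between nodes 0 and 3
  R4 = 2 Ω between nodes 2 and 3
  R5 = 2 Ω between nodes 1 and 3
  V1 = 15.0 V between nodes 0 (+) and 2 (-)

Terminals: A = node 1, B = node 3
Find the Thévenin equivalent first; then I_n = V_th/R_th and R_n = R_th.
Step 1 — V_th is the open-circuit voltage V_A - V_B (nothing connected across the terminals).
Nodal analysis, taking node 2 as the 0 V reference.
Source V1 fixes V_0 = 15 V.
KCL at each unknown node (sum of currents leaving = 0; resistances in Ω):
  Node 1: (V_1 - 15)/8.2 + (V_1 - 0)/120 + (V_1 - V_3)/2 = 0
  Node 3: (V_3 - 15)/36000 + (V_3 - 0)/2 + (V_3 - V_1)/2 = 0
Collecting terms (coefficients in siemens):
  0.6303·V_1 - 0.5·V_3 = 1.829
  1·V_3 - 0.5·V_1 = 0.0004167
Determinant D = (0.6303)(1) - (-0.5)(-0.5) = 0.3803
V_1 = [(1.829)(1) - (-0.5)(0.0004167)]/D = 4.811 V
V_3 = [(0.6303)(0.0004167) - (1.829)(-0.5)]/D = 2.406 V
V_th = V_1 - V_3 = 4.811 - 2.406 = 2.405 V
Step 2 — R_th: zero the source — replace V1 by a short circuit (node 2 merges into node 0) — and find the resistance seen between A (node 1) and B (node 3).
Reduce the network between node 1 (A) and node 3 (B) by series/parallel combination:
  Rp1 = R1 ‖ R2 (parallel, both between nodes 0 and 1) = 1/(1/8.2 + 1/120) = 7.676 Ω
  Rp2 = R3 ‖ R4 (parallel, both between nodes 0 and 3) = 1/(1/36000 + 1/2) = 2 Ω
  Rs1 = Rp1 + Rp2 (series, joined only at node 0) = 7.676 + 2 = 9.675 Ω
  Rp3 = R5 ‖ Rs1 (parallel, both between nodes 1 and 3) = 1/(1/2 + 1/9.675) = 1.657 Ω
R_th = 1.657 Ω
I_n = V_th/R_th = 2.405/1.657 = 1.451 A, and R_n = R_th = 1.657 Ω

Final answer: I_n = 1.451 A, R_n = 1.657 Ω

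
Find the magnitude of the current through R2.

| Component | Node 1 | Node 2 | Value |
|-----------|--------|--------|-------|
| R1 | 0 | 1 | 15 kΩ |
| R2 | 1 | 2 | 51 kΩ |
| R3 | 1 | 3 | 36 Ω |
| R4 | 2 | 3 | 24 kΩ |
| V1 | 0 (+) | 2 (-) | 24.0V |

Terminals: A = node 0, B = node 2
Nodal analysis, taking node 2 as the 0 V reference.
Source V1 fixes V_0 = 24 V.
KCL at each unknown node (sum of currents leaving = 0; resistances in Ω):
  Node 1: (V_1 - 24)/15000 + (V_1 - 0)/51000 + (V_1 - V_3)/36 = 0
  Node 3: (V_3 - V_1)/36 + (V_3 - 0)/24000 = 0
Collecting terms (coefficients in siemens):
  0.02786·V_1 - 0.02778·V_3 = 0.0016
  0.02782·V_3 - 0.02778·V_1 = 0
Determinant D = (0.02786)(0.02782) - (-0.02778)(-0.02778) = 0.000003558
V_1 = [(0.0016)(0.02782) - (-0.02778)(0)]/D = 12.51 V
V_3 = [(0.02786)(0) - (0.0016)(-0.02778)]/D = 12.49 V
I_R2 = (V_1 - V_2)/R2 = (12.51 - 0)/51000 = 0.0002453 A
|I_R2| = 0.0002453 A

Final answer: |I_R2| = 0.0002453 A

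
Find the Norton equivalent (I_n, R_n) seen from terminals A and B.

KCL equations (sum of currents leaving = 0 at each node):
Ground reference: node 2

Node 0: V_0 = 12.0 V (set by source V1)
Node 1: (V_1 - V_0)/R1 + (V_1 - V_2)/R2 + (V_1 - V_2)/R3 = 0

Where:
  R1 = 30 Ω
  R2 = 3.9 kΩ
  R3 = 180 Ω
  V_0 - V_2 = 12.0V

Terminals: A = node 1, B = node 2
Find the Thévenin equivalent first; then I_n = V_th/R_th and R_n = R_th.
Step 1 — V_th is the open-circuit voltage V_A - V_B (nothing connected across the terminals).
Nodal analysis, taking node 2 as the 0 V reference.
Source V1 fixes V_0 = 12 V.
KCL at each unknown node (sum of currents leaving = 0; resistances in Ω):
  Node 1: (V_1 - 12)/30 + (V_1 - 0)/3900 + (V_1 - 0)/180 = 0
Collecting terms: 0.03915 × V_1 = 0.4  =>  V_1 = 10.22 V
V_th = V_1 - V_2 = 10.22 - 0 = 10.22 V
Step 2 — R_th: zero the source — replace V1 by a short circuit (node 2 merges into node 0) — and find the resistance seen between A (node 1) and B (node 0).
Reduce the network between node 1 (A) and node 0 (B) by series/parallel combination:
  Rp1 = R1 ‖ R2 ‖ R3 (parallel, all between nodes 0 and 1) = 1/(1/30 + 1/3900 + 1/180) = 25.55 Ω
R_th = 25.55 Ω
I_n = V_th/R_th = 10.22/25.55 = 0.4 A, and R_n = R_th = 25.55 Ω

Final answer: I_n = 0.4 A, R_n = 25.55 Ω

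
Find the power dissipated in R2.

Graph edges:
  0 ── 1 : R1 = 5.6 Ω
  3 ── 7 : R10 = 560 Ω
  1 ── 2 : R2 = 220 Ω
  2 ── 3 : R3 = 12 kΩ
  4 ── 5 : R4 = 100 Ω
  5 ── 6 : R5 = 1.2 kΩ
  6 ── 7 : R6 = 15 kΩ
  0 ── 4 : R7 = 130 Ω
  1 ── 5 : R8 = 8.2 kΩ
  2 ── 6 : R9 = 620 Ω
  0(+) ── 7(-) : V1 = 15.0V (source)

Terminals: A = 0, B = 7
Nodal analysis, taking node 7 as the 0 V reference.
Source V1 fixes V_0 = 15 V.
KCL at each unknown node (sum of currents leaving = 0; resistances in Ω):
  Node 1: (V_1 - 15)/5.6 + (V_1 - V_2)/220 + (V_1 - V_5)/8200 = 0
  Node 2: (V_2 - V_1)/220 + (V_2 - V_3)/12000 + (V_2 - V_6)/620 = 0
  Node 3: (V_3 - V_2)/12000 + (V_3 - 0)/560 = 0
  Node 4: (V_4 - V_5)/100 + (V_4 - 15)/130 = 0
  Node 5: (V_5 - V_4)/100 + (V_5 - V_6)/1200 + (V_5 - V_1)/8200 = 0
  Node 6: (V_6 - V_5)/1200 + (V_6 - 0)/15000 + (V_6 - V_2)/620 = 0
Collecting terms (coefficients in siemens):
  0.1832·V_1 - 0.004545·V_2 - 0.000122·V_5 = 2.679
  0.006242·V_2 - 0.004545·V_1 - 0.00008333·V_3 - 0.001613·V_6 = 0
  0.001869·V_3 - 0.00008333·V_2 = 0
  0.01769·V_4 - 0.01·V_5 = 0.1154
  0.01096·V_5 - 0.000122·V_1 - 0.01·V_4 - 0.0008333·V_6 = 0
  0.002513·V_6 - 0.001613·V_2 - 0.0008333·V_5 = 0
Solving these 6 simultaneous equations (Gaussian elimination) gives:
  V_1 = 14.99 V, V_2 = 14.63 V, V_3 = 0.6522 V, V_4 = 14.94 V
  V_5 = 14.89 V, V_6 = 14.33 V
I_R2 = (V_1 - V_2)/R2 = (14.99 - 14.63)/220 = 0.001648 A
P_R2 = I_R2² × R2 = (0.001648)² × 220 = 0.0005977 W

Final answer: 0.0005977 W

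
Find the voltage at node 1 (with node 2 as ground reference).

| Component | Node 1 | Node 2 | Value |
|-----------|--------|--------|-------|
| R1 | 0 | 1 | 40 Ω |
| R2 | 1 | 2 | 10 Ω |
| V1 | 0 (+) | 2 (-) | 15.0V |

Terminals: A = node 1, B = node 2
Nodal analysis, taking node 2 as the 0 V reference.
Source V1 fixes V_0 = 15 V.
KCL at each unknown node (sum of currents leaving = 0; resistances in Ω):
  Node 1: (V_1 - 15)/40 + (V_1 - 0)/10 = 0
Collecting terms: 0.125 × V_1 = 0.375  =>  V_1 = 3 V
The requested potential is V_1 = 3 V.

Final answer: V_1 = 3 V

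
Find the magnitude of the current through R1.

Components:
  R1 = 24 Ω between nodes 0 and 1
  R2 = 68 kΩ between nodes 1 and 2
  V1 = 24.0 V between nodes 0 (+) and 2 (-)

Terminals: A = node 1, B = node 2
Nodal analysis, taking node 2 as the 0 V reference.
Source V1 fixes V_0 = 24 V.
KCL at each unknown node (sum of currents leaving = 0; resistances in Ω):
  Node 1: (V_1 - 24)/24 + (V_1 - 0)/68000 = 0
Collecting terms: 0.04168 × V_1 = 1  =>  V_1 = 23.99 V
I_R1 = (V_0 - V_1)/R1 = (24 - 23.99)/24 = 0.0003528 A
|I_R1| = 0.0003528 A

Final answer: |I_R1| = 0.0003528 A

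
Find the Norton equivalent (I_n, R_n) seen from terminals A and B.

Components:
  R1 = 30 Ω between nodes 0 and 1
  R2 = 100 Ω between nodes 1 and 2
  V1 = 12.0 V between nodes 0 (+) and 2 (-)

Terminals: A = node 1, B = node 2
Find the Thévenin equivalent first; then I_n = V_th/R_th and R_n = R_th.
Step 1 — V_th is the open-circuit voltage V_A - V_B (nothing connected across the terminals).
Nodal analysis, taking node 2 as the 0 V reference.
Source V1 fixes V_0 = 12 V.
KCL at each unknown node (sum of currents leaving = 0; resistances in Ω):
  Node 1: (V_1 - 12)/30 + (V_1 - 0)/100 = 0
Collecting terms: 0.04333 × V_1 = 0.4  =>  V_1 = 9.231 V
V_th = V_1 - V_2 = 9.231 - 0 = 9.231 V
Step 2 — R_th: zero the source — replace V1 by a short circuit (node 2 merges into node 0) — and find the resistance seen between A (node 1) and B (node 0).
Reduce the network between node 1 (A) and node 0 (B) by series/parallel combination:
  Rp1 = R1 ‖ R2 (parallel, both between nodes 0 and 1) = 1/(1/30 + 1/100) = 23.08 Ω
R_th = 23.08 Ω
I_n = V_th/R_th = 9.231/23.08 = 0.4 A, and R_n = R_th = 23.08 Ω

Final answer: I_n = 0.4 A, R_n = 23.08 Ω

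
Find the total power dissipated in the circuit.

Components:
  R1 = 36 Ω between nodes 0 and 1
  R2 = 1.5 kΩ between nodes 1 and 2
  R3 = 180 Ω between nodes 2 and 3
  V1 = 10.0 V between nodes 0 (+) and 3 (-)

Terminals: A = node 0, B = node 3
Nodal analysis, taking node 3 as the 0 V reference.
Source V1 fixes V_0 = 10 V.
KCL at each unknown node (sum of currents leaving = 0; resistances in Ω):
  Node 1: (V_1 - 10)/36 + (V_1 - V_2)/1500 = 0
  Node 2: (V_2 - V_1)/1500 + (V_2 - 0)/180 = 0
Collecting terms (coefficients in siemens):
  0.02844·V_1 - 0.0006667·V_2 = 0.2778
  0.006222·V_2 - 0.0006667·V_1 = 0
Determinant D = (0.02844)(0.006222) - (-0.0006667)(-0.0006667) = 0.0001765
V_1 = [(0.2778)(0.006222) - (-0.0006667)(0)]/D = 9.79 V
V_2 = [(0.02844)(0) - (0.2778)(-0.0006667)]/D = 1.049 V
Power in each resistor, P = (ΔV)²/R:
  P_R1 = (10 - 9.79)²/36 = 0.001223 W
  P_R2 = (9.79 - 1.049)²/1500 = 0.05094 W
  P_R3 = (1.049 - 0)²/180 = 0.006113 W
P_total = P_R1 + P_R2 + P_R3 = 0.05828 W

Final answer: 0.05828 W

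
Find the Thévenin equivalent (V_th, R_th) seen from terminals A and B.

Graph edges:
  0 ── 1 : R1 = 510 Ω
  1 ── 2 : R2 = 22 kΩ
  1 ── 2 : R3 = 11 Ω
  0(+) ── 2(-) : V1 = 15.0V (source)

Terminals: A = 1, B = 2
Step 1 — V_th is the open-circuit voltage V_A - V_B (nothing connected across the terminals).
Nodal analysis, taking node 2 as the 0 V reference.
Source V1 fixes V_0 = 15 V.
KCL at each unknown node (sum of currents leaving = 0; resistances in Ω):
  Node 1: (V_1 - 15)/510 + (V_1 - 0)/22000 + (V_1 - 0)/11 = 0
Collecting terms: 0.09292 × V_1 = 0.02941  =>  V_1 = 0.3165 V
V_th = V_1 - V_2 = 0.3165 - 0 = 0.3165 V
Step 2 — R_th: zero the source — replace V1 by a short circuit (node 2 merges into node 0) — and find the resistance seen between A (node 1) and B (node 0).
Reduce the network between node 1 (A) and node 0 (B) by series/parallel combination:
  Rp1 = R1 ‖ R2 ‖ R3 (parallel, all between nodes 0 and 1) = 1/(1/510 + 1/22000 + 1/11) = 10.76 Ω
R_th = 10.76 Ω

Final answer: V_th = 0.3165 V, R_th = 10.76 Ω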